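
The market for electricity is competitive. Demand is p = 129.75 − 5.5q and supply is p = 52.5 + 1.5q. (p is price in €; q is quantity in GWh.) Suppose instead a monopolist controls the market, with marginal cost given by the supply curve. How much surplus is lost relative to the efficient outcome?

€82.52

Competitive equilibrium: 129.75 − 5.5q = 52.5 + 1.5q → q* = 11.0357, p* = 69.0536.
Marginal revenue: MR = 129.75 − 11q. Set MR = MC: 129.75 − 11q = 52.5 + 1.5q → q_m = 6.18.
Price p_m = 129.75 − 5.5·6.18 = 95.76; MC(q_m) = 52.5 + 1.5·6.18 = 61.77.
Competitive q* = 11.0357, so Δq = 4.8557; wedge = 95.76 − 61.77 = 33.99.
Welfare loss = ½ × 4.8557 × 33.99 = €82.52.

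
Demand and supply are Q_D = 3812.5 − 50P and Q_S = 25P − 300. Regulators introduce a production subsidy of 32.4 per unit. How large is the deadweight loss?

8748

In inverse form: demand P = 76.25 − 0.02Q, supply P = 12 + 0.04Q.
Competitive equilibrium: 76.25 − 0.02Q = 12 + 0.04Q → Q* = 1070.8333, P* = 54.8333.
The subsidy lowers effective supply by 32.4: P = 0.04Q − 20.4.
New quantity: 76.25 − 0.02Q = 0.04Q − 20.4 → Q' = 1610.8333.
Overproduction ΔQ = 1610.8333 − 1070.8333 = 540; wedge = subsidy = 32.4.
Welfare loss = ½ × 540 × 32.4 = 8748.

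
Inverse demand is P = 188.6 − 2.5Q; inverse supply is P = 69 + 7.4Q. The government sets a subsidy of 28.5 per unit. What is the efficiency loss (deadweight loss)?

Competitive equilibrium: 188.6 − 2.5Q = 69 + 7.4Q → Q* = 12.0808, P* = 158.398.
The subsidy lowers effective supply by 28.5: P = 40.5 + 7.4Q.
New quantity: 188.6 − 2.5Q = 40.5 + 7.4Q → Q' = 14.9596.
Overproduction ΔQ = 14.9596 − 12.0808 = 2.8788; wedge = subsidy = 28.5.
Deadweight loss = ½ × 2.8788 × 28.5 = 41.02.

41.02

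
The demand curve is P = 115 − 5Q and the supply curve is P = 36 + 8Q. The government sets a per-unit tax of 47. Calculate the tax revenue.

Competitive equilibrium: 115 − 5Q = 36 + 8Q → Q* = 6.0769, P* = 84.6154.
With the tax, the buyer price exceeds the seller price by 47: (115 − 5Q) − (36 + 8Q) = 47 → Q' = 2.4615.
Tax revenue = 47 × 2.4615 = 115.69.

115.69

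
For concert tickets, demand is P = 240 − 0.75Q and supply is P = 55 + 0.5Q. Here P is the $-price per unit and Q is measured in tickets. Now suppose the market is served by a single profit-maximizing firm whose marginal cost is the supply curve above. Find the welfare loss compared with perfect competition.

$1925.16

Competitive equilibrium: 240 − 0.75Q = 55 + 0.5Q → Q* = 148, P* = 129.
Marginal revenue: MR = 240 − 1.5Q. Set MR = MC: 240 − 1.5Q = 55 + 0.5Q → Q_m = 92.5.
Price P_m = 240 − 0.75·92.5 = 170.625; MC(Q_m) = 55 + 0.5·92.5 = 101.25.
Competitive Q* = 148, so ΔQ = 55.5; wedge = 170.625 − 101.25 = 69.375.
Welfare loss = ½ × 55.5 × 69.375 = $1925.16.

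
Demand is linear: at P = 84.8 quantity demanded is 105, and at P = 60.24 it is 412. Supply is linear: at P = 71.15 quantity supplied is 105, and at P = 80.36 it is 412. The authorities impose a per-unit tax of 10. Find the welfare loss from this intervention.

454.55

Demand slope = (60.24 − 84.8)/(412 − 105) = −0.08, so P = 93.2 − 0.08Q.
Supply slope = (80.36 − 71.15)/(412 − 105) = 0.03, so P = 68 + 0.03Q.
Competitive equilibrium: 93.2 − 0.08Q = 68 + 0.03Q → Q* = 229.0909, P* = 74.8727.
With the tax, the buyer price exceeds the seller price by 10: (93.2 − 0.08Q) − (68 + 0.03Q) = 10 → Q' = 138.1818.
ΔQ = 229.0909 − 138.1818 = 90.9091; the wedge equals the tax, 10.
The triangle = ½ × 90.9091 × 10 = 454.55.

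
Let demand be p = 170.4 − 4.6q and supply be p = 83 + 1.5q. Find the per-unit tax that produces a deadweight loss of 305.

Competitive equilibrium: 170.4 − 4.6q = 83 + 1.5q → q* = 14.3279, p* = 104.4918.
A tax t gives Δq = t/6.1 and wedge t, so DWL = t²/12.2.
t²/12.2 = 305 → t² = 3721 → t = 61.

61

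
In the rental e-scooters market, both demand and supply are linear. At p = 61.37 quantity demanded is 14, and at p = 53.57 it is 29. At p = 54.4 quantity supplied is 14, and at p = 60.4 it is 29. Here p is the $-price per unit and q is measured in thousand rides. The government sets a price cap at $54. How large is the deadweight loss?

$33.83 thousand

Demand slope = (53.57 − 61.37)/(29 − 14) = −0.52, so p = 68.65 − 0.52q.
Supply slope = (60.4 − 54.4)/(29 − 14) = 0.4, so p = 48.8 + 0.4q.
Competitive equilibrium: 68.65 − 0.52q = 48.8 + 0.4q → q* = 21.5761, p* = 57.4304.
At the ceiling p = 54, quantity supplied = (54 − 48.8)/0.4 = 13.
Willingness to pay at q' = 13: 68.65 − 0.52·13 = 61.89.
Δq = 21.5761 − 13 = 8.5761; wedge = 61.89 − 54 = 7.89.
The triangle = ½ × 8.5761 × 7.89 = $33.83 thousand.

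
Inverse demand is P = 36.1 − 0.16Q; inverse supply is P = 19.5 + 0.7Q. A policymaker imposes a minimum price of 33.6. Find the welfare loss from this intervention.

5.81

Competitive equilibrium: 36.1 − 0.16Q = 19.5 + 0.7Q → Q* = 19.3023, P* = 33.0116.
At the floor P = 33.6, quantity demanded = (36.1 − 33.6)/0.16 = 15.625.
Sellers' marginal cost at Q' = 15.625: 19.5 + 0.7·15.625 = 30.4375.
ΔQ = 19.3023 − 15.625 = 3.6773; wedge = 33.6 − 30.4375 = 3.1625.
DWL = ½ × 3.6773 × 3.1625 = 5.81.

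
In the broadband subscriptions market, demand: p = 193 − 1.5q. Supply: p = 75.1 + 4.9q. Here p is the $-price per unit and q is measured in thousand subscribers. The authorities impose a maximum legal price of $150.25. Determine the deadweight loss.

Competitive equilibrium: 193 − 1.5q = 75.1 + 4.9q → q* = 18.4219, p* = 165.3672.
At the ceiling p = 150.25, quantity supplied = (150.25 − 75.1)/4.9 = 15.3367.
Willingness to pay at q' = 15.3367: 193 − 1.5·15.3367 = 169.995.
Δq = 18.4219 − 15.3367 = 3.0852; wedge = 169.995 − 150.25 = 19.745.
The triangle = ½ × 3.0852 × 19.745 = $30.46 thousand.

$30.46 thousand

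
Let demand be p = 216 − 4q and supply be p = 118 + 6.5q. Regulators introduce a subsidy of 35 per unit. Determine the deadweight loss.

58.33

Competitive equilibrium: 216 − 4q = 118 + 6.5q → q* = 9.3333, p* = 178.6667.
The subsidy lowers effective supply by 35: p = 83 + 6.5q.
New quantity: 216 − 4q = 83 + 6.5q → q' = 12.6667.
Overproduction Δq = 12.6667 − 9.3333 = 3.3334; wedge = subsidy = 35.
The triangle = ½ × 3.3334 × 35 = 58.33.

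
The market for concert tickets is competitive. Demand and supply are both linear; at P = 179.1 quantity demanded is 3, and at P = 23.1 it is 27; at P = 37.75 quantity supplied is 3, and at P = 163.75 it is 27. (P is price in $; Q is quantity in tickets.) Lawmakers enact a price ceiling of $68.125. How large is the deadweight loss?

Demand slope = (23.1 − 179.1)/(27 − 3) = −6.5, so P = 198.6 − 6.5Q.
Supply slope = (163.75 − 37.75)/(27 − 3) = 5.25, so P = 22 + 5.25Q.
Competitive equilibrium: 198.6 − 6.5Q = 22 + 5.25Q → Q* = 15.0298, P* = 100.9064.
At the ceiling P = 68.125, quantity supplied = (68.125 − 22)/5.25 = 8.7857.
Willingness to pay at Q' = 8.7857: 198.6 − 6.5·8.7857 = 141.493.
ΔQ = 15.0298 − 8.7857 = 6.2441; wedge = 141.493 − 68.125 = 73.368.
Welfare loss = ½ × 6.2441 × 73.368 = $229.06.

$229.06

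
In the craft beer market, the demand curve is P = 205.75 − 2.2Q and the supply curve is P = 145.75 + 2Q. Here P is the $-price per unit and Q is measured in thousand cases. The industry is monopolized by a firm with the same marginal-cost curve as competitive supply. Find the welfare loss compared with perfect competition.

$50.64 thousand

Competitive equilibrium: 205.75 − 2.2Q = 145.75 + 2Q → Q* = 14.2857, P* = 174.3214.
Marginal revenue: MR = 205.75 − 4.4Q. Set MR = MC: 205.75 − 4.4Q = 145.75 + 2Q → Q_m = 9.375.
Price P_m = 205.75 − 2.2·9.375 = 185.125; MC(Q_m) = 145.75 + 2·9.375 = 164.5.
Competitive Q* = 14.2857, so ΔQ = 4.9107; wedge = 185.125 − 164.5 = 20.625.
DWL = ½ × 4.9107 × 20.625 = $50.64 thousand.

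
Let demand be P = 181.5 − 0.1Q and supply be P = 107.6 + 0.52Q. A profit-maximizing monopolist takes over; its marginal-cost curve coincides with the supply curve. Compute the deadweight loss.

84.96

Competitive equilibrium: 181.5 − 0.1Q = 107.6 + 0.52Q → Q* = 119.1935, P* = 169.5806.
Marginal revenue: MR = 181.5 − 0.2Q. Set MR = MC: 181.5 − 0.2Q = 107.6 + 0.52Q → Q_m = 102.6389.
Price P_m = 181.5 − 0.1·102.6389 = 171.2361; MC(Q_m) = 107.6 + 0.52·102.6389 = 160.9722.
Competitive Q* = 119.1935, so ΔQ = 16.5546; wedge = 171.2361 − 160.9722 = 10.2639.
DWL = ½ × 16.5546 × 10.2639 = 84.96.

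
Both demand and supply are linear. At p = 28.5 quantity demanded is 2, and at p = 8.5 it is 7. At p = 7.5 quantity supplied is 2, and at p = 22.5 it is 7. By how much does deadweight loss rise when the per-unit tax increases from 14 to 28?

Demand slope = (8.5 − 28.5)/(7 − 2) = −4, so p = 36.5 − 4q.
Supply slope = (22.5 − 7.5)/(7 − 2) = 3, so p = 1.5 + 3q.
Competitive equilibrium: 36.5 − 4q = 1.5 + 3q → q* = 5, p* = 16.5.
For a per-unit tax t: Δq = t/7, so DWL = ½·t·(t/7) = t²/14.
At t = 14: DWL = 14. At t = 28: DWL = 56.
Increase = 56 − 14 = 42.

42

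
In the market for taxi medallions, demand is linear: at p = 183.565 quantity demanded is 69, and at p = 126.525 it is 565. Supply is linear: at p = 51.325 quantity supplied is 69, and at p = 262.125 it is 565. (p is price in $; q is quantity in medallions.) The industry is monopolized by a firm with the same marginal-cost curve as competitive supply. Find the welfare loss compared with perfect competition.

$820.03

Demand slope = (126.525 − 183.565)/(565 − 69) = −0.115, so p = 191.5 − 0.115q.
Supply slope = (262.125 − 51.325)/(565 − 69) = 0.425, so p = 22 + 0.425q.
Competitive equilibrium: 191.5 − 0.115q = 22 + 0.425q → q* = 313.8889, p* = 155.4028.
Marginal revenue: MR = 191.5 − 0.23q. Set MR = MC: 191.5 − 0.23q = 22 + 0.425q → q_m = 258.7786.
Price p_m = 191.5 − 0.115·258.7786 = 161.7405; MC(q_m) = 22 + 0.425·258.7786 = 131.9809.
Competitive q* = 313.8889, so Δq = 55.1103; wedge = 161.7405 − 131.9809 = 29.7596.
Deadweight loss = ½ × 55.1103 × 29.7596 = $820.03.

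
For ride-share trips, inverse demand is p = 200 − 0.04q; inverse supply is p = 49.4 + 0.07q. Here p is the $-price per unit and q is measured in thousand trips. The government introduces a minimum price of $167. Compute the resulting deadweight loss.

Competitive equilibrium: 200 − 0.04q = 49.4 + 0.07q → q* = 1369.0909, p* = 145.2364.
At the floor p = 167, quantity demanded = (200 − 167)/0.04 = 825.
Sellers' marginal cost at q' = 825: 49.4 + 0.07·825 = 107.15.
Δq = 1369.0909 − 825 = 544.0909; wedge = 167 − 107.15 = 59.85.
DWL = ½ × 544.0909 × 59.85 = $16281.92 thousand.

$16281.92 thousand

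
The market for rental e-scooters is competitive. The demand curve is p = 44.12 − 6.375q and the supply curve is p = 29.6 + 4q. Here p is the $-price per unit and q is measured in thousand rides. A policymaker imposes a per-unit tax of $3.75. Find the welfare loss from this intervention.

Competitive equilibrium: 44.12 − 6.375q = 29.6 + 4q → q* = 1.3995, p* = 35.1981.
With the tax, the buyer price exceeds the seller price by 3.75: (44.12 − 6.375q) − (29.6 + 4q) = 3.75 → q' = 1.0381.
Δq = 1.3995 − 1.0381 = 0.3614; the wedge equals the tax, 3.75.
DWL = ½ × 0.3614 × 3.75 = $0.68 thousand.

$0.68 thousand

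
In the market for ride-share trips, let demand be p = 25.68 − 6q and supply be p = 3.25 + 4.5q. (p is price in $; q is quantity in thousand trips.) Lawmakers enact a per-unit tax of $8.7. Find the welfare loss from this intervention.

$3.60 thousand

Competitive equilibrium: 25.68 − 6q = 3.25 + 4.5q → q* = 2.1362, p* = 12.8629.
With the tax, the buyer price exceeds the seller price by 8.7: (25.68 − 6q) − (3.25 + 4.5q) = 8.7 → q' = 1.3076.
Δq = 2.1362 − 1.3076 = 0.8286; the wedge equals the tax, 8.7.
Deadweight loss = ½ × 0.8286 × 8.7 = $3.60 thousand.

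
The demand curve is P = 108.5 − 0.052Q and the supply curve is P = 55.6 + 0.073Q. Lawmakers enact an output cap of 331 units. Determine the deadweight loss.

Competitive equilibrium: 108.5 − 0.052Q = 55.6 + 0.073Q → Q* = 423.2, P* = 86.4936.
At Q = 331: demand price = 108.5 − 0.052·331 = 91.288; supply price = 55.6 + 0.073·331 = 79.763.
ΔQ = 423.2 − 331 = 92.2; wedge = 91.288 − 79.763 = 11.525.
Deadweight loss = ½ × 92.2 × 11.525 = 531.30.

531.30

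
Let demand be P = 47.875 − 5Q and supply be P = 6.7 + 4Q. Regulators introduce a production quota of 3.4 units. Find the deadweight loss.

Competitive equilibrium: 47.875 − 5Q = 6.7 + 4Q → Q* = 4.575, P* = 25.
At Q = 3.4: demand price = 47.875 − 5·3.4 = 30.875; supply price = 6.7 + 4·3.4 = 20.3.
ΔQ = 4.575 − 3.4 = 1.175; wedge = 30.875 − 20.3 = 10.575.
The triangle = ½ × 1.175 × 10.575 = 6.21.

6.21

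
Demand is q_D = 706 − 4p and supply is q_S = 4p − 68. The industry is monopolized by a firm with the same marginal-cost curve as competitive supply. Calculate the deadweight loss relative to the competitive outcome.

2826.69

In inverse form: demand p = 176.5 − 0.25q, supply p = 17 + 0.25q.
Competitive equilibrium: 176.5 − 0.25q = 17 + 0.25q → q* = 319, p* = 96.75.
Marginal revenue: MR = 176.5 − 0.5q. Set MR = MC: 176.5 − 0.5q = 17 + 0.25q → q_m = 212.6667.
Price p_m = 176.5 − 0.25·212.6667 = 123.3333; MC(q_m) = 17 + 0.25·212.6667 = 70.1667.
Competitive q* = 319, so Δq = 106.3333; wedge = 123.3333 − 70.1667 = 53.1666.
The triangle = ½ × 106.3333 × 53.1666 = 2826.69.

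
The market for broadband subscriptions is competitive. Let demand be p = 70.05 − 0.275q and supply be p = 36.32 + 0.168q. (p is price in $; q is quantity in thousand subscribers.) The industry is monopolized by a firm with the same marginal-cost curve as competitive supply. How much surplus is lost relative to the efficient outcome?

Competitive equilibrium: 70.05 − 0.275q = 36.32 + 0.168q → q* = 76.14, p* = 49.1115.
Marginal revenue: MR = 70.05 − 0.55q. Set MR = MC: 70.05 − 0.55q = 36.32 + 0.168q → q_m = 46.9777.
Price p_m = 70.05 − 0.275·46.9777 = 57.1311; MC(q_m) = 36.32 + 0.168·46.9777 = 44.2123.
Competitive q* = 76.14, so Δq = 29.1623; wedge = 57.1311 − 44.2123 = 12.9188.
Deadweight loss = ½ × 29.1623 × 12.9188 = $188.37 thousand.

$188.37 thousand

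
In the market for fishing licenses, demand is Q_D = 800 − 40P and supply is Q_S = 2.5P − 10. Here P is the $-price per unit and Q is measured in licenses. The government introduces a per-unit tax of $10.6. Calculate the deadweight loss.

In inverse form: demand P = 20 − 0.025Q, supply P = 4 + 0.4Q.
Competitive equilibrium: 20 − 0.025Q = 4 + 0.4Q → Q* = 37.6471, P* = 19.0588.
With the tax, the buyer price exceeds the seller price by 10.6: (20 − 0.025Q) − (4 + 0.4Q) = 10.6 → Q' = 12.7059.
ΔQ = 37.6471 − 12.7059 = 24.9412; the wedge equals the tax, 10.6.
DWL = ½ × 24.9412 × 10.6 = $132.19.

$132.19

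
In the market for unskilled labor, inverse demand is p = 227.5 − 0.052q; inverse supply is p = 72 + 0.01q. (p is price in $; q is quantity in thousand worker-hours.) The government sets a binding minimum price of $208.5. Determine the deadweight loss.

Competitive equilibrium: 227.5 − 0.052q = 72 + 0.01q → q* = 2508.06452, p* = 97.08065.
At the floor p = 208.5, quantity demanded = (227.5 − 208.5)/0.052 = 365.38462.
Sellers' marginal cost at q' = 365.38462: 72 + 0.01·365.38462 = 75.65385.
Δq = 2508.06452 − 365.38462 = 2142.6799; wedge = 208.5 − 75.65385 = 132.84615.
DWL = ½ × 2142.6799 × 132.84615 = $142323.39 thousand.

$142323.39 thousand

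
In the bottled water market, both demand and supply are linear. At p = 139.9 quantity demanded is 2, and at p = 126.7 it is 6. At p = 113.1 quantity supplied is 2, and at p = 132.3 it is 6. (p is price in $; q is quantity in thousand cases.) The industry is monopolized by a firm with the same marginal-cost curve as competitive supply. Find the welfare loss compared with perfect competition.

Demand slope = (126.7 − 139.9)/(6 − 2) = −3.3, so p = 146.5 − 3.3q.
Supply slope = (132.3 − 113.1)/(6 − 2) = 4.8, so p = 103.5 + 4.8q.
Competitive equilibrium: 146.5 − 3.3q = 103.5 + 4.8q → q* = 5.3086, p* = 128.9815.
Marginal revenue: MR = 146.5 − 6.6q. Set MR = MC: 146.5 − 6.6q = 103.5 + 4.8q → q_m = 3.7719.
Price p_m = 146.5 − 3.3·3.7719 = 134.0527; MC(q_m) = 103.5 + 4.8·3.7719 = 121.6051.
Competitive q* = 5.3086, so Δq = 1.5367; wedge = 134.0527 − 121.6051 = 12.4476.
The triangle = ½ × 1.5367 × 12.4476 = $9.56 thousand.

$9.56 thousand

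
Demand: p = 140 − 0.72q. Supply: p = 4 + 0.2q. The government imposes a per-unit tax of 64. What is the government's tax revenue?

5008.70

Competitive equilibrium: 140 − 0.72q = 4 + 0.2q → q* = 147.8261, p* = 33.5652.
With the tax, the buyer price exceeds the seller price by 64: (140 − 0.72q) − (4 + 0.2q) = 64 → q' = 78.2609.
Tax revenue = 64 × 78.2609 = 5008.70.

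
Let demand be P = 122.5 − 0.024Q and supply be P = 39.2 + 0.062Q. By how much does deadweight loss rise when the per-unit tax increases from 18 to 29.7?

3244.71

Competitive equilibrium: 122.5 − 0.024Q = 39.2 + 0.062Q → Q* = 968.6047, P* = 99.2535.
For a per-unit tax t: ΔQ = t/0.086, so DWL = ½·t·(t/0.086) = t²/0.172.
At t = 18: DWL = 1883.721. At t = 29.7: DWL = 5128.43.
Increase = 5128.43 − 1883.721 = 3244.71.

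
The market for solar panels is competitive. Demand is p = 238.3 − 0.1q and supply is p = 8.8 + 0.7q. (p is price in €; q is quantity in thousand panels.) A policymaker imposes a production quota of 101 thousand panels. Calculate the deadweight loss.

Competitive equilibrium: 238.3 − 0.1q = 8.8 + 0.7q → q* = 286.875, p* = 209.6125.
At q = 101: demand price = 238.3 − 0.1·101 = 228.2; supply price = 8.8 + 0.7·101 = 79.5.
Δq = 286.875 − 101 = 185.875; wedge = 228.2 − 79.5 = 148.7.
The triangle = ½ × 185.875 × 148.7 = €13819.81 thousand.

€13819.81 thousand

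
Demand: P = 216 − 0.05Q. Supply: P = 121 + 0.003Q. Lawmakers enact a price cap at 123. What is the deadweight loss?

Competitive equilibrium: 216 − 0.05Q = 121 + 0.003Q → Q* = 1792.45283, P* = 126.377358.
At the ceiling P = 123, quantity supplied = (123 − 121)/0.003 = 666.666667.
Willingness to pay at Q' = 666.666667: 216 − 0.05·666.666667 = 182.666667.
ΔQ = 1792.45283 − 666.666667 = 1125.786163; wedge = 182.666667 − 123 = 59.666667.
Deadweight loss = ½ × 1125.786163 × 59.666667 = 33585.95.

33585.95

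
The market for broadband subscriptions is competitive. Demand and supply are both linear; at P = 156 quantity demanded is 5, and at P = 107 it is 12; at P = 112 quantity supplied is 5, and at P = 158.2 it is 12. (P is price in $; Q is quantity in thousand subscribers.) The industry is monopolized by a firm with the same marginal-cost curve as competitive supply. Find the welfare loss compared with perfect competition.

Demand slope = (107 − 156)/(12 − 5) = −7, so P = 191 − 7Q.
Supply slope = (158.2 − 112)/(12 − 5) = 6.6, so P = 79 + 6.6Q.
Competitive equilibrium: 191 − 7Q = 79 + 6.6Q → Q* = 8.2353, P* = 133.3529.
Marginal revenue: MR = 191 − 14Q. Set MR = MC: 191 − 14Q = 79 + 6.6Q → Q_m = 5.4369.
Price P_m = 191 − 7·5.4369 = 152.9417; MC(Q_m) = 79 + 6.6·5.4369 = 114.8835.
Competitive Q* = 8.2353, so ΔQ = 2.7984; wedge = 152.9417 − 114.8835 = 38.0582.
Welfare loss = ½ × 2.7984 × 38.0582 = $53.25 thousand.

$53.25 thousand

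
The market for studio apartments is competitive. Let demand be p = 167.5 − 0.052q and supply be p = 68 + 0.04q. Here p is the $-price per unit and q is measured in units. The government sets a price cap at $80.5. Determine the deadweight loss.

$27204.14

Competitive equilibrium: 167.5 − 0.052q = 68 + 0.04q → q* = 1081.5217, p* = 111.2609.
At the ceiling p = 80.5, quantity supplied = (80.5 − 68)/0.04 = 312.5.
Willingness to pay at q' = 312.5: 167.5 − 0.052·312.5 = 151.25.
Δq = 1081.5217 − 312.5 = 769.0217; wedge = 151.25 − 80.5 = 70.75.
Welfare loss = ½ × 769.0217 × 70.75 = $27204.14.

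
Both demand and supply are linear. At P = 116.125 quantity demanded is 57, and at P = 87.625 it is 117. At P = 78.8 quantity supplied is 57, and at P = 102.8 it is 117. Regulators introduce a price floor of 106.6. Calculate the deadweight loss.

Demand slope = (87.625 − 116.125)/(117 − 57) = −0.475, so P = 143.2 − 0.475Q.
Supply slope = (102.8 − 78.8)/(117 − 57) = 0.4, so P = 56 + 0.4Q.
Competitive equilibrium: 143.2 − 0.475Q = 56 + 0.4Q → Q* = 99.6571, P* = 95.8629.
At the floor P = 106.6, quantity demanded = (143.2 − 106.6)/0.475 = 77.0526.
Sellers' marginal cost at Q' = 77.0526: 56 + 0.4·77.0526 = 86.821.
ΔQ = 99.6571 − 77.0526 = 22.6045; wedge = 106.6 − 86.821 = 19.779.
DWL = ½ × 22.6045 × 19.779 = 223.55.

223.55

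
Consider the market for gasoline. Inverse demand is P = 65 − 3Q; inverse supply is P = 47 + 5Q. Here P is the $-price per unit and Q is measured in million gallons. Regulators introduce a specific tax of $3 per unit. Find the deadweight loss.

Competitive equilibrium: 65 − 3Q = 47 + 5Q → Q* = 2.25, P* = 58.25.
With the tax, the buyer price exceeds the seller price by 3: (65 − 3Q) − (47 + 5Q) = 3 → Q' = 1.875.
ΔQ = 2.25 − 1.875 = 0.375; the wedge equals the tax, 3.
DWL = ½ × 0.375 × 3 = $0.56 million.

$0.56 million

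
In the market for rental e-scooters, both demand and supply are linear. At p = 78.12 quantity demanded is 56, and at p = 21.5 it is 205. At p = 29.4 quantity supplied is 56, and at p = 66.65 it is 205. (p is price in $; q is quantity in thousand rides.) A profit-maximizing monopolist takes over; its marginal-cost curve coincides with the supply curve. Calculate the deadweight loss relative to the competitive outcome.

$792.71 thousand

Demand slope = (21.5 − 78.12)/(205 − 56) = −0.38, so p = 99.4 − 0.38q.
Supply slope = (66.65 − 29.4)/(205 − 56) = 0.25, so p = 15.4 + 0.25q.
Competitive equilibrium: 99.4 − 0.38q = 15.4 + 0.25q → q* = 133.33333, p* = 48.73333.
Marginal revenue: MR = 99.4 − 0.76q. Set MR = MC: 99.4 − 0.76q = 15.4 + 0.25q → q_m = 83.16832.
Price p_m = 99.4 − 0.38·83.16832 = 67.79604; MC(q_m) = 15.4 + 0.25·83.16832 = 36.19208.
Competitive q* = 133.33333, so Δq = 50.16501; wedge = 67.79604 − 36.19208 = 31.60396.
The triangle = ½ × 50.16501 × 31.60396 = $792.71 thousand.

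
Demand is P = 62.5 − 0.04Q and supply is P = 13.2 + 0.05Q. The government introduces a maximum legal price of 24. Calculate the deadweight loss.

4953.44

Competitive equilibrium: 62.5 − 0.04Q = 13.2 + 0.05Q → Q* = 547.7778, P* = 40.5889.
At the ceiling P = 24, quantity supplied = (24 − 13.2)/0.05 = 216.
Willingness to pay at Q' = 216: 62.5 − 0.04·216 = 53.86.
ΔQ = 547.7778 − 216 = 331.7778; wedge = 53.86 − 24 = 29.86.
Deadweight loss = ½ × 331.7778 × 29.86 = 4953.44.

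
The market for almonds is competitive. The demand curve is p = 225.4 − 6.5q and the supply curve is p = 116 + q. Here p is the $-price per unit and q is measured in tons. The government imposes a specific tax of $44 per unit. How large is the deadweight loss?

Competitive equilibrium: 225.4 − 6.5q = 116 + q → q* = 14.5867, p* = 130.5867.
With the tax, the buyer price exceeds the seller price by 44: (225.4 − 6.5q) − (116 + q) = 44 → q' = 8.72.
Δq = 14.5867 − 8.72 = 5.8667; the wedge equals the tax, 44.
Welfare loss = ½ × 5.8667 × 44 = $129.07.

$129.07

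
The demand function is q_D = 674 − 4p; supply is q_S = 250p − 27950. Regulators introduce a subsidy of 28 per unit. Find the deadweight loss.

In inverse form: demand p = 168.5 − 0.25q, supply p = 111.8 + 0.004q.
Competitive equilibrium: 168.5 − 0.25q = 111.8 + 0.004q → q* = 223.2283, p* = 112.6929.
The subsidy lowers effective supply by 28: p = 83.8 + 0.004q.
New quantity: 168.5 − 0.25q = 83.8 + 0.004q → q' = 333.4646.
Overproduction Δq = 333.4646 − 223.2283 = 110.2363; wedge = subsidy = 28.
The triangle = ½ × 110.2363 × 28 = 1543.31.

1543.31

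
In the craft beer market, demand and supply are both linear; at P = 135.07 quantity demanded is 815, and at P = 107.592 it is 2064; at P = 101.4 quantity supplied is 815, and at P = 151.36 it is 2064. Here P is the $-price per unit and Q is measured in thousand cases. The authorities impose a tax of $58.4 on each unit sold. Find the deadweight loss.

$27504.52 thousand

Demand slope = (107.592 − 135.07)/(2064 − 815) = −0.022, so P = 153 − 0.022Q.
Supply slope = (151.36 − 101.4)/(2064 − 815) = 0.04, so P = 68.8 + 0.04Q.
Competitive equilibrium: 153 − 0.022Q = 68.8 + 0.04Q → Q* = 1358.0645, P* = 123.1226.
With the tax, the buyer price exceeds the seller price by 58.4: (153 − 0.022Q) − (68.8 + 0.04Q) = 58.4 → Q' = 416.129.
ΔQ = 1358.0645 − 416.129 = 941.9355; the wedge equals the tax, 58.4.
Welfare loss = ½ × 941.9355 × 58.4 = $27504.52 thousand.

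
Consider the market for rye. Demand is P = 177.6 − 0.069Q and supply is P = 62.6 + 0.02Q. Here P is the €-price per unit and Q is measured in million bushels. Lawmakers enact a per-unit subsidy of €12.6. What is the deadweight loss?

Competitive equilibrium: 177.6 − 0.069Q = 62.6 + 0.02Q → Q* = 1292.1348, P* = 88.4427.
The subsidy lowers effective supply by 12.6: P = 50 + 0.02Q.
New quantity: 177.6 − 0.069Q = 50 + 0.02Q → Q' = 1433.7079.
Overproduction ΔQ = 1433.7079 − 1292.1348 = 141.5731; wedge = subsidy = 12.6.
DWL = ½ × 141.5731 × 12.6 = €891.91 million.

€891.91 million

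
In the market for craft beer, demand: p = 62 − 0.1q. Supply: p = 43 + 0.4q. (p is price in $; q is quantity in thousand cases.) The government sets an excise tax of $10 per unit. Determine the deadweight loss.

Competitive equilibrium: 62 − 0.1q = 43 + 0.4q → q* = 38, p* = 58.2.
With the tax, the buyer price exceeds the seller price by 10: (62 − 0.1q) − (43 + 0.4q) = 10 → q' = 18.
Δq = 38 − 18 = 20; the wedge equals the tax, 10.
Deadweight loss = ½ × 20 × 10 = $100 thousand.

$100 thousand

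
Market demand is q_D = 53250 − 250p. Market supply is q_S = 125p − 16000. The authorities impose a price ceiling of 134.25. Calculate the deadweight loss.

In inverse form: demand p = 213 − 0.004q, supply p = 128 + 0.008q.
Competitive equilibrium: 213 − 0.004q = 128 + 0.008q → q* = 7083.33333, p* = 184.66667.
At the ceiling p = 134.25, quantity supplied = (134.25 − 128)/0.008 = 781.25.
Willingness to pay at q' = 781.25: 213 − 0.004·781.25 = 209.875.
Δq = 7083.33333 − 781.25 = 6302.08333; wedge = 209.875 − 134.25 = 75.625.
DWL = ½ × 6302.08333 × 75.625 = 238297.53.

238297.53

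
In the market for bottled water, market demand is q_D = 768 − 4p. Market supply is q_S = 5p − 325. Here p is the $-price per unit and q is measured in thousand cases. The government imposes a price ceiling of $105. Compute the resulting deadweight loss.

In inverse form: demand p = 192 − 0.25q, supply p = 65 + 0.2q.
Competitive equilibrium: 192 − 0.25q = 65 + 0.2q → q* = 282.2222, p* = 121.4444.
At the ceiling p = 105, quantity supplied = (105 − 65)/0.2 = 200.
Willingness to pay at q' = 200: 192 − 0.25·200 = 142.
Δq = 282.2222 − 200 = 82.2222; wedge = 142 − 105 = 37.
Welfare loss = ½ × 82.2222 × 37 = $1521.11 thousand.

$1521.11 thousand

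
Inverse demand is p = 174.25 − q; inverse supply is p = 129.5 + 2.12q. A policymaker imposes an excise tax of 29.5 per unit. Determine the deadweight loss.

139.46

Competitive equilibrium: 174.25 − q = 129.5 + 2.12q → q* = 14.3429, p* = 159.9071.
With the tax, the buyer price exceeds the seller price by 29.5: (174.25 − q) − (129.5 + 2.12q) = 29.5 → q' = 4.8878.
Δq = 14.3429 − 4.8878 = 9.4551; the wedge equals the tax, 29.5.
Welfare loss = ½ × 9.4551 × 29.5 = 139.46.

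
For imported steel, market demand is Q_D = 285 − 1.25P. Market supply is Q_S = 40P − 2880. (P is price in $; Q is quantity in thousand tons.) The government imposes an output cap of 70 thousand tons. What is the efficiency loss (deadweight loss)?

In inverse form: demand P = 228 − 0.8Q, supply P = 72 + 0.025Q.
Competitive equilibrium: 228 − 0.8Q = 72 + 0.025Q → Q* = 189.0909, P* = 76.7273.
At Q = 70: demand price = 228 − 0.8·70 = 172; supply price = 72 + 0.025·70 = 73.75.
ΔQ = 189.0909 − 70 = 119.0909; wedge = 172 − 73.75 = 98.25.
DWL = ½ × 119.0909 × 98.25 = $5850.34 thousand.

$5850.34 thousand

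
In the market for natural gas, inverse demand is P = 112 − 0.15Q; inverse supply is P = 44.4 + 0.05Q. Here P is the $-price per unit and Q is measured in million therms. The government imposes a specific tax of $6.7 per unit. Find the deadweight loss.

$112.225 million

Competitive equilibrium: 112 − 0.15Q = 44.4 + 0.05Q → Q* = 338, P* = 61.3.
With the tax, the buyer price exceeds the seller price by 6.7: (112 − 0.15Q) − (44.4 + 0.05Q) = 6.7 → Q' = 304.5.
ΔQ = 338 − 304.5 = 33.5; the wedge equals the tax, 6.7.
Welfare loss = ½ × 33.5 × 6.7 = $112.225 million.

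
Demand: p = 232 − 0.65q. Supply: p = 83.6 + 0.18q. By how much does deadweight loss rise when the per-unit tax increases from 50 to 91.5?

Competitive equilibrium: 232 − 0.65q = 83.6 + 0.18q → q* = 178.7952, p* = 115.7831.
For a per-unit tax t: Δq = t/0.83, so DWL = ½·t·(t/0.83) = t²/1.66.
At t = 50: DWL = 1506.024. At t = 91.5: DWL = 5043.524.
Increase = 5043.524 − 1506.024 = 3537.50.

3537.50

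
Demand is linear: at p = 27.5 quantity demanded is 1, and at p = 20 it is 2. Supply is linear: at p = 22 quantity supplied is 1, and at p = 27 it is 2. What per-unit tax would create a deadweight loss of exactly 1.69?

6.5

Demand slope = (20 − 27.5)/(2 − 1) = −7.5, so p = 35 − 7.5q.
Supply slope = (27 − 22)/(2 − 1) = 5, so p = 17 + 5q.
Competitive equilibrium: 35 − 7.5q = 17 + 5q → q* = 1.44, p* = 24.2.
A tax t gives Δq = t/12.5 and wedge t, so DWL = t²/25.
t²/25 = 1.69 → t² = 42.25 → t = 6.5.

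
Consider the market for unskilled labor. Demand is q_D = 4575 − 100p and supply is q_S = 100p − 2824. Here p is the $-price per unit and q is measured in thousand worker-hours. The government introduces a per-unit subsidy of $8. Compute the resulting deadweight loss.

In inverse form: demand p = 45.75 − 0.01q, supply p = 28.24 + 0.01q.
Competitive equilibrium: 45.75 − 0.01q = 28.24 + 0.01q → q* = 875.5, p* = 36.995.
The subsidy lowers effective supply by 8: p = 20.24 + 0.01q.
New quantity: 45.75 − 0.01q = 20.24 + 0.01q → q' = 1275.5.
Overproduction Δq = 1275.5 − 875.5 = 400; wedge = subsidy = 8.
Deadweight loss = ½ × 400 × 8 = $1600 thousand.

$1600 thousand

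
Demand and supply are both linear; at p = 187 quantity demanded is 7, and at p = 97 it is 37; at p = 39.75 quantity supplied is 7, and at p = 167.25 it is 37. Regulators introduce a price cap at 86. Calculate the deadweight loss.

322.22

Demand slope = (97 − 187)/(37 − 7) = −3, so p = 208 − 3q.
Supply slope = (167.25 − 39.75)/(37 − 7) = 4.25, so p = 10 + 4.25q.
Competitive equilibrium: 208 − 3q = 10 + 4.25q → q* = 27.31034, p* = 126.06897.
At the ceiling p = 86, quantity supplied = (86 − 10)/4.25 = 17.88235.
Willingness to pay at q' = 17.88235: 208 − 3·17.88235 = 154.35295.
Δq = 27.31034 − 17.88235 = 9.42799; wedge = 154.35295 − 86 = 68.35295.
The triangle = ½ × 9.42799 × 68.35295 = 322.22.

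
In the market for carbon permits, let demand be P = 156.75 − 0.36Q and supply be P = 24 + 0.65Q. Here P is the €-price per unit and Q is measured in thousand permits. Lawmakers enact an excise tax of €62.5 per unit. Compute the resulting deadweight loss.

Competitive equilibrium: 156.75 − 0.36Q = 24 + 0.65Q → Q* = 131.43564, P* = 109.43317.
With the tax, the buyer price exceeds the seller price by 62.5: (156.75 − 0.36Q) − (24 + 0.65Q) = 62.5 → Q' = 69.55446.
ΔQ = 131.43564 − 69.55446 = 61.88118; the wedge equals the tax, 62.5.
The triangle = ½ × 61.88118 × 62.5 = €1933.79 thousand.

€1933.79 thousand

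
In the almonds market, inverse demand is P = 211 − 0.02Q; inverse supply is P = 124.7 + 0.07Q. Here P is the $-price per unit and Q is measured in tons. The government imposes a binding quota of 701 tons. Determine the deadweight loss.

$2992.80

Competitive equilibrium: 211 − 0.02Q = 124.7 + 0.07Q → Q* = 958.8889, P* = 191.8222.
At Q = 701: demand price = 211 − 0.02·701 = 196.98; supply price = 124.7 + 0.07·701 = 173.77.
ΔQ = 958.8889 − 701 = 257.8889; wedge = 196.98 − 173.77 = 23.21.
DWL = ½ × 257.8889 × 23.21 = $2992.80.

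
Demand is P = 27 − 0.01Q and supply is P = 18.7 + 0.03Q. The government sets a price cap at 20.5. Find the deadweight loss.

Competitive equilibrium: 27 − 0.01Q = 18.7 + 0.03Q → Q* = 207.5, P* = 24.925.
At the ceiling P = 20.5, quantity supplied = (20.5 − 18.7)/0.03 = 60.
Willingness to pay at Q' = 60: 27 − 0.01·60 = 26.4.
ΔQ = 207.5 − 60 = 147.5; wedge = 26.4 − 20.5 = 5.9.
Welfare loss = ½ × 147.5 × 5.9 = 435.125.

435.125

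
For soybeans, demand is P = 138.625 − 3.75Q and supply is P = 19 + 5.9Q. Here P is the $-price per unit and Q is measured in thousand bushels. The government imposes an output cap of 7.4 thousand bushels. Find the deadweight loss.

$120.45 thousand

Competitive equilibrium: 138.625 − 3.75Q = 19 + 5.9Q → Q* = 12.3964, P* = 92.1386.
At Q = 7.4: demand price = 138.625 − 3.75·7.4 = 110.875; supply price = 19 + 5.9·7.4 = 62.66.
ΔQ = 12.3964 − 7.4 = 4.9964; wedge = 110.875 − 62.66 = 48.215.
Deadweight loss = ½ × 4.9964 × 48.215 = $120.45 thousand.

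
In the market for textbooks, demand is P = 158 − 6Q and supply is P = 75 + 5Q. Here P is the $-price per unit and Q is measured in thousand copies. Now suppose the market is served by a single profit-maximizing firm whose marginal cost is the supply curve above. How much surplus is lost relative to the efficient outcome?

Competitive equilibrium: 158 − 6Q = 75 + 5Q → Q* = 7.5455, P* = 112.7273.
Marginal revenue: MR = 158 − 12Q. Set MR = MC: 158 − 12Q = 75 + 5Q → Q_m = 4.8824.
Price P_m = 158 − 6·4.8824 = 128.7056; MC(Q_m) = 75 + 5·4.8824 = 99.412.
Competitive Q* = 7.5455, so ΔQ = 2.6631; wedge = 128.7056 − 99.412 = 29.2936.
Deadweight loss = ½ × 2.6631 × 29.2936 = $39.01 thousand.

$39.01 thousand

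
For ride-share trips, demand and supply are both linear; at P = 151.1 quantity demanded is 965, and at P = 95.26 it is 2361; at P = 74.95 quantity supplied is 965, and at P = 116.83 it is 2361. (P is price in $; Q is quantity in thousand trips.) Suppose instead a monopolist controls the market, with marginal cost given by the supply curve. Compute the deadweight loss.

$19503.84 thousand

Demand slope = (95.26 − 151.1)/(2361 − 965) = −0.04, so P = 189.7 − 0.04Q.
Supply slope = (116.83 − 74.95)/(2361 − 965) = 0.03, so P = 46 + 0.03Q.
Competitive equilibrium: 189.7 − 0.04Q = 46 + 0.03Q → Q* = 2052.85714, P* = 107.58571.
Marginal revenue: MR = 189.7 − 0.08Q. Set MR = MC: 189.7 − 0.08Q = 46 + 0.03Q → Q_m = 1306.36364.
Price P_m = 189.7 − 0.04·1306.36364 = 137.44545; MC(Q_m) = 46 + 0.03·1306.36364 = 85.19091.
Competitive Q* = 2052.85714, so ΔQ = 746.4935; wedge = 137.44545 − 85.19091 = 52.25454.
Deadweight loss = ½ × 746.4935 × 52.25454 = $19503.84 thousand.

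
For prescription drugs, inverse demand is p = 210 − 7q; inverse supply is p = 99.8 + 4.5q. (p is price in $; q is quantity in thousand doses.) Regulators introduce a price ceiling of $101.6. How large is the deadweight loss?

$484.84 thousand

Competitive equilibrium: 210 − 7q = 99.8 + 4.5q → q* = 9.5826, p* = 142.9217.
At the ceiling p = 101.6, quantity supplied = (101.6 − 99.8)/4.5 = 0.4.
Willingness to pay at q' = 0.4: 210 − 7·0.4 = 207.2.
Δq = 9.5826 − 0.4 = 9.1826; wedge = 207.2 − 101.6 = 105.6.
Welfare loss = ½ × 9.1826 × 105.6 = $484.84 thousand.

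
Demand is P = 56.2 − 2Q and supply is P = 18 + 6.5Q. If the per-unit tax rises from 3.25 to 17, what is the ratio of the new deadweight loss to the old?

Competitive equilibrium: 56.2 − 2Q = 18 + 6.5Q → Q* = 4.4941, P* = 47.2118.
For a per-unit tax t: ΔQ = t/8.5, so DWL = ½·t·(t/8.5) = t²/17.
At t = 3.25: DWL = 0.621. At t = 17: DWL = 17.
Ratio = (17/3.25)² = 27.361.

27.361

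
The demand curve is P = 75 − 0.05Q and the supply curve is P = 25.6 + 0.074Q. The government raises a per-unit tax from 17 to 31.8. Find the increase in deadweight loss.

2912.26

Competitive equilibrium: 75 − 0.05Q = 25.6 + 0.074Q → Q* = 398.3871, P* = 55.0806.
For a per-unit tax t: ΔQ = t/0.124, so DWL = ½·t·(t/0.124) = t²/0.248.
At t = 17: DWL = 1165.323. At t = 31.8: DWL = 4077.581.
Increase = 4077.581 − 1165.323 = 2912.26.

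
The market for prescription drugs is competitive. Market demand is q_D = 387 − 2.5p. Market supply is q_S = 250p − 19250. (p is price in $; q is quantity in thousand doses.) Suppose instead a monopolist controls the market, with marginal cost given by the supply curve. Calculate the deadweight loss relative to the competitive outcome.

$1854.20 thousand

In inverse form: demand p = 154.8 − 0.4q, supply p = 77 + 0.004q.
Competitive equilibrium: 154.8 − 0.4q = 77 + 0.004q → q* = 192.57426, p* = 77.7703.
Marginal revenue: MR = 154.8 − 0.8q. Set MR = MC: 154.8 − 0.8q = 77 + 0.004q → q_m = 96.76617.
Price p_m = 154.8 − 0.4·96.76617 = 116.09353; MC(q_m) = 77 + 0.004·96.76617 = 77.38706.
Competitive q* = 192.57426, so Δq = 95.80809; wedge = 116.09353 − 77.38706 = 38.70647.
DWL = ½ × 95.80809 × 38.70647 = $1854.20 thousand.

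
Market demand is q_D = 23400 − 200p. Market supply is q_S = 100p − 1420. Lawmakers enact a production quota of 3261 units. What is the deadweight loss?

In inverse form: demand p = 117 − 0.005q, supply p = 14.2 + 0.01q.
Competitive equilibrium: 117 − 0.005q = 14.2 + 0.01q → q* = 6853.3333, p* = 82.7333.
At q = 3261: demand price = 117 − 0.005·3261 = 100.695; supply price = 14.2 + 0.01·3261 = 46.81.
Δq = 6853.3333 − 3261 = 3592.3333; wedge = 100.695 − 46.81 = 53.885.
DWL = ½ × 3592.3333 × 53.885 = 96786.44.

96786.44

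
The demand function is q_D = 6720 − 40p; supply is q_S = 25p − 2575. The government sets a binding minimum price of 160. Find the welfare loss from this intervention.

In inverse form: demand p = 168 − 0.025q, supply p = 103 + 0.04q.
Competitive equilibrium: 168 − 0.025q = 103 + 0.04q → q* = 1000, p* = 143.
At the floor p = 160, quantity demanded = (168 − 160)/0.025 = 320.
Sellers' marginal cost at q' = 320: 103 + 0.04·320 = 115.8.
Δq = 1000 − 320 = 680; wedge = 160 − 115.8 = 44.2.
Deadweight loss = ½ × 680 × 44.2 = 15028.

15028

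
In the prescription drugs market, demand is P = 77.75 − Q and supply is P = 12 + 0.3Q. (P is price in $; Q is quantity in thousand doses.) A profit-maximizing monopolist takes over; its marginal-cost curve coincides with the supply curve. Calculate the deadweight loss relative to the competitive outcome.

$314.31 thousand

Competitive equilibrium: 77.75 − Q = 12 + 0.3Q → Q* = 50.5769, P* = 27.1731.
Marginal revenue: MR = 77.75 − 2Q. Set MR = MC: 77.75 − 2Q = 12 + 0.3Q → Q_m = 28.587.
Price P_m = 77.75 − 1·28.587 = 49.163; MC(Q_m) = 12 + 0.3·28.587 = 20.5761.
Competitive Q* = 50.5769, so ΔQ = 21.9899; wedge = 49.163 − 20.5761 = 28.5869.
The triangle = ½ × 21.9899 × 28.5869 = $314.31 thousand.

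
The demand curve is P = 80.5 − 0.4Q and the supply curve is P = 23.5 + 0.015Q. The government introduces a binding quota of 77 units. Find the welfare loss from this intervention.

Competitive equilibrium: 80.5 − 0.4Q = 23.5 + 0.015Q → Q* = 137.3494, P* = 25.5602.
At Q = 77: demand price = 80.5 − 0.4·77 = 49.7; supply price = 23.5 + 0.015·77 = 24.655.
ΔQ = 137.3494 − 77 = 60.3494; wedge = 49.7 − 24.655 = 25.045.
DWL = ½ × 60.3494 × 25.045 = 755.73.

755.73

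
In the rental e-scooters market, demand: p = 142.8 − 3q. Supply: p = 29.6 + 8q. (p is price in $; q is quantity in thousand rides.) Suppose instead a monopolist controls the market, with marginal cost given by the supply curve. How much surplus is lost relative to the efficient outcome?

Competitive equilibrium: 142.8 − 3q = 29.6 + 8q → q* = 10.2909, p* = 111.9273.
Marginal revenue: MR = 142.8 − 6q. Set MR = MC: 142.8 − 6q = 29.6 + 8q → q_m = 8.0857.
Price p_m = 142.8 − 3·8.0857 = 118.5429; MC(q_m) = 29.6 + 8·8.0857 = 94.2856.
Competitive q* = 10.2909, so Δq = 2.2052; wedge = 118.5429 − 94.2856 = 24.2573.
Welfare loss = ½ × 2.2052 × 24.2573 = $26.75 thousand.

$26.75 thousand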